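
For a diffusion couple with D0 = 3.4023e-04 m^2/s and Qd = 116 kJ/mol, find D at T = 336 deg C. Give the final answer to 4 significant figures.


D = D0 * exp(-Qd / (R*T))
T = 609.15 K
D = 3.4023e-04 * exp(-116e3 / (8.314 * 609.15))
D = 3.841e-14 m^2/s


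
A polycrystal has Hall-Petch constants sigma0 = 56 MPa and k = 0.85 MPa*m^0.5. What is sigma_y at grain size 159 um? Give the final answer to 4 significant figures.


sigma_y = sigma0 + k / sqrt(d)
d = 159 um = 1.59e-04 m
sigma_y = 56 + 0.85 / sqrt(1.59e-04)
sigma_y = 123.4 MPa


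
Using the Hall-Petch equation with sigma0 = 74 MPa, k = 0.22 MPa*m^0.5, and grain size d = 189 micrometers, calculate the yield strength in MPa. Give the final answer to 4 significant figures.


sigma_y = sigma0 + k / sqrt(d)
d = 189 um = 1.89e-04 m
sigma_y = 74 + 0.22 / sqrt(1.89e-04)
sigma_y = 90 MPa


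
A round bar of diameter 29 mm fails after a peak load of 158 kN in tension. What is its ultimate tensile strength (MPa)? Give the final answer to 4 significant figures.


A0 = pi*(d/2)^2 = pi*(29/2)^2 = 660.52 mm^2
UTS = F_max / A0 = 158*1000 / 660.52
UTS = 239.2 MPa


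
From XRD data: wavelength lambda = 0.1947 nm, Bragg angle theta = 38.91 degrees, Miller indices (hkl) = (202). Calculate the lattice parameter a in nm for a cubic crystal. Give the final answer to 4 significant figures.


d = lambda / (2*sin(theta))
d = 0.1947 / (2*sin(38.91 deg))
d = 0.154992 nm
a = d * sqrt(h^2+k^2+l^2) = 0.154992 * sqrt(8)
a = 0.4384 nm


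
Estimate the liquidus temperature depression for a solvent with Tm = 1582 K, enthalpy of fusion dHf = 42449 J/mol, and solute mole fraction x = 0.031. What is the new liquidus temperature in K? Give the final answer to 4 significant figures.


dT = R*Tm^2*x / dHf
dT = 8.314 * 1582^2 * 0.031 / 42449
dT = 15.1956 K
T_new = 1582 - 15.1956 = 1567 K


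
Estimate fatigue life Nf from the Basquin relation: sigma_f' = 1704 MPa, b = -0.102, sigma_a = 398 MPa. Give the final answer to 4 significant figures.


sigma_a = sigma_f' * (2*Nf)^b
2*Nf = (sigma_a / sigma_f')^(1/b)
2*Nf = (398 / 1704)^(1/-0.102)
2*Nf = 1.55605e+06
Nf = 778000 cycles


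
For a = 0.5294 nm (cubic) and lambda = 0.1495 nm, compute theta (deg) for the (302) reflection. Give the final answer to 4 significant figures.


d = a / sqrt(h^2+k^2+l^2)
d = 0.5294 / sqrt(13) = 0.146829 nm
lambda = 2*d*sin(theta)  =>  sin(theta) = lambda / (2*d)
sin(theta) = 0.1495 / (2 * 0.146829) = 0.509095
theta = 30.6 deg


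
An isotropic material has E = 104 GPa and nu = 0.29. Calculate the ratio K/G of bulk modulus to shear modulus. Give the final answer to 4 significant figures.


G = E / (2*(1+nu))
G = 104 / (2*(1+0.29)) = 40.3101 GPa
K = E / (3*(1-2*nu))
K = 104 / (3*(1-2*0.29)) = 82.5397 GPa
K/G = 82.5397 / 40.3101 = 2.048


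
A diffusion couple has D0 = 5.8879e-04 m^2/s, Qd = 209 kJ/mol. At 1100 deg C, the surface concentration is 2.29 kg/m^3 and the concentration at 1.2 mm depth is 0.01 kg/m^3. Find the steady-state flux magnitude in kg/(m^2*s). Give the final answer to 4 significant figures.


Step 1: D = D0 * exp(-Qd/(R*T))
T = 1100 + 273.15 = 1373.15 K
D = 5.8879e-04 * exp(-209e3 / (8.314 * 1373.15)) = 6.59646e-12 m^2/s
Step 2: J = D * (C1 - C2) / dx
J = 6.59646e-12 * (2.29 - 0.01) / 1.2e-03
J = 1.253e-08 kg/(m^2*s)


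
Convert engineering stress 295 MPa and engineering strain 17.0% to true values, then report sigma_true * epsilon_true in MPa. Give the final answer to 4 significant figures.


sigma_true = sigma_eng * (1 + epsilon_eng)
sigma_true = 295 * (1 + 0.17) = 345.15 MPa
epsilon_true = ln(1 + epsilon_eng)
epsilon_true = ln(1 + 0.17) = 0.157004
sigma_true * epsilon_true = 345.15 * 0.157004 = 54.19 MPa


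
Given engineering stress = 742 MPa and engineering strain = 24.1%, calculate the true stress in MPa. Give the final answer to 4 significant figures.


sigma_true = sigma_eng * (1 + epsilon_eng)
sigma_true = 742 * (1 + 0.241)
sigma_true = 920.8 MPa


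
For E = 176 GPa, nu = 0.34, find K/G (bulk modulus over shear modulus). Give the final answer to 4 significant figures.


G = E / (2*(1+nu))
G = 176 / (2*(1+0.34)) = 65.6716 GPa
K = E / (3*(1-2*nu))
K = 176 / (3*(1-2*0.34)) = 183.333 GPa
K/G = 183.333 / 65.6716 = 2.792


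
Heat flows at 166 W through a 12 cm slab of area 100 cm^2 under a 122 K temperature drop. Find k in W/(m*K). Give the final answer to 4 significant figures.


k = Q*L / (A*dT)
L = 0.12 m, A = 0.01 m^2
k = 166 * 0.12 / (0.01 * 122)
k = 16.33 W/(m*K)


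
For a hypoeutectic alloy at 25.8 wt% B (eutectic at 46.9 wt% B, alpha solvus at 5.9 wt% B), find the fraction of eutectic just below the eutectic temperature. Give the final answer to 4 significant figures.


f_primary = (C_e - C0) / (C_e - C_alpha_max)
f_primary = (46.9 - 25.8) / (46.9 - 5.9)
f_primary = 0.514634
f_eutectic = 1 - 0.514634 = 0.4854


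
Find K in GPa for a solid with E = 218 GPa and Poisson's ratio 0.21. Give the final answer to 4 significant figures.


K = E / (3*(1-2*nu))
K = 218 / (3*(1-2*0.21))
K = 125.3 GPa


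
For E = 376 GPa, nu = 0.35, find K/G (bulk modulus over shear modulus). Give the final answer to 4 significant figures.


G = E / (2*(1+nu))
G = 376 / (2*(1+0.35)) = 139.259 GPa
K = E / (3*(1-2*nu))
K = 376 / (3*(1-2*0.35)) = 417.778 GPa
K/G = 417.778 / 139.259 = 3


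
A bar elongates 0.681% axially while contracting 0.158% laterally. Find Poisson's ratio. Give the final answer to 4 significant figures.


nu = -epsilon_lat / epsilon_axial
Lateral strain is contraction (negative), so using magnitudes:
nu = 0.158 / 0.681
nu = 0.232


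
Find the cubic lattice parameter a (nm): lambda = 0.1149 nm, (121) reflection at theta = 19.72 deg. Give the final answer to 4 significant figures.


d = lambda / (2*sin(theta))
d = 0.1149 / (2*sin(19.72 deg))
d = 0.170261 nm
a = d * sqrt(h^2+k^2+l^2) = 0.170261 * sqrt(6)
a = 0.4171 nm


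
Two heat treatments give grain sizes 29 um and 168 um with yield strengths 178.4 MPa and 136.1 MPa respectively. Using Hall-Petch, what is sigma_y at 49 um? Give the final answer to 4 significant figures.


sigma_y = sigma0 + k / sqrt(d)
1/sqrt(d1) = 1/sqrt(2.9e-05) = 185.695;  1/sqrt(d2) = 77.1517
k = (sigma1 - sigma2) / (1/sqrt(d1) - 1/sqrt(d2)) = (178.4 - 136.1) / (185.695 - 77.1517) = 0.389705 MPa*m^0.5
sigma0 = sigma1 - k/sqrt(d1) = 178.4 - 0.389705*185.695 = 106.034 MPa
sigma_y(d3) = 106.034 + 0.389705 / sqrt(4.9e-05) = 161.7 MPa


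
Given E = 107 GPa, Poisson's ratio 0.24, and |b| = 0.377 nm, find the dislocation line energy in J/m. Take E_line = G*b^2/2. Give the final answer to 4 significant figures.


Step 1: G = E / (2*(1+nu))
G = 107 / (2*(1+0.24)) = 43.1452 GPa = 4.31452e+10 Pa
Step 2: E_line = G*b^2/2
b = 0.377 nm = 3.77e-10 m
E_line = 0.5 * 4.31452e+10 * (3.77e-10)^2 = 3.066e-09 J/m


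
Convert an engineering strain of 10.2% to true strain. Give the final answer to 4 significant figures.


epsilon_true = ln(1 + epsilon_eng)
epsilon_true = ln(1 + 0.102)
epsilon_true = 0.09713


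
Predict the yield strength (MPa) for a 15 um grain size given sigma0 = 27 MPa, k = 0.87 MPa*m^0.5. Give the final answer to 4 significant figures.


sigma_y = sigma0 + k / sqrt(d)
d = 15 um = 1.5e-05 m
sigma_y = 27 + 0.87 / sqrt(1.5e-05)
sigma_y = 251.6 MPa


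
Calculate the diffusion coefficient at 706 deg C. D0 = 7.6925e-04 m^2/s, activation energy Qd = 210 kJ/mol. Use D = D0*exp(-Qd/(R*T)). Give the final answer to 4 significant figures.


D = D0 * exp(-Qd / (R*T))
T = 979.15 K
D = 7.6925e-04 * exp(-210e3 / (8.314 * 979.15))
D = 4.817e-15 m^2/s


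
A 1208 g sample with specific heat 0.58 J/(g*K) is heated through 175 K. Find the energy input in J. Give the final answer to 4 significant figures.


Q = m * cp * dT
Q = 1208 * 0.58 * 175
Q = 122600 J


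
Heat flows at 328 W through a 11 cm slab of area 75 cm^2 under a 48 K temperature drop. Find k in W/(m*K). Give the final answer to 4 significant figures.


k = Q*L / (A*dT)
L = 0.11 m, A = 7.5e-03 m^2
k = 328 * 0.11 / (7.5e-03 * 48)
k = 100.2 W/(m*K)


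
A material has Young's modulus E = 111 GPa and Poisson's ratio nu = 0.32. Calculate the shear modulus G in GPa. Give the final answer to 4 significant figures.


G = E / (2*(1+nu))
G = 111 / (2*(1+0.32))
G = 42.05 GPa


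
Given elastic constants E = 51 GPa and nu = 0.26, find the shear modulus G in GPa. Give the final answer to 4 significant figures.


G = E / (2*(1+nu))
G = 51 / (2*(1+0.26))
G = 20.24 GPa


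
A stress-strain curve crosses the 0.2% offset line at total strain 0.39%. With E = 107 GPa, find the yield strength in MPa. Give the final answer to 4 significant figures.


Offset strain = 0.002
Elastic strain at yield = total_strain - offset = 3.9e-03 - 0.002 = 1.9e-03
sigma_y = E * elastic_strain = 107000 * 1.9e-03
sigma_y = 203.3 MPa


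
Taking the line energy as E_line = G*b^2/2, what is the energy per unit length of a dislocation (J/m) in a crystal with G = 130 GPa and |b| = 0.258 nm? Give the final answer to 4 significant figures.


E = G*b^2/2
b = 0.258 nm = 2.58e-10 m
G = 130 GPa = 1.3e+11 Pa
E = 0.5 * 1.3e+11 * (2.58e-10)^2
E = 4.327e-09 J/m


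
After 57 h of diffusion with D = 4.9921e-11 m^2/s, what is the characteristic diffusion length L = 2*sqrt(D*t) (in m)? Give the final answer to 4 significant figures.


t = 57 hr = 205200 s
Diffusion length = 2*sqrt(D*t)
= 2*sqrt(4.9921e-11 * 205200)
= 6.401e-03 m


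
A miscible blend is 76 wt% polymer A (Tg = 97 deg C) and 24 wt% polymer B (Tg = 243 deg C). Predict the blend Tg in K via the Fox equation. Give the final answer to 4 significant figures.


1/Tg = w1/Tg1 + w2/Tg2 (in Kelvin)
Tg1 = 370.15 K, Tg2 = 516.15 K
1/Tg = 0.76/370.15 + 0.24/516.15
Tg = 397.1 K


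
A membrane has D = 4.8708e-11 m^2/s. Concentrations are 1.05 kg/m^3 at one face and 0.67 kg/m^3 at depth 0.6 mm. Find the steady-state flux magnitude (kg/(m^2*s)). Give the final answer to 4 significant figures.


J = -D * (dC/dx) = D * (C1 - C2) / dx
J = 4.8708e-11 * (1.05 - 0.67) / 6e-04
J = 3.085e-08 kg/(m^2*s)


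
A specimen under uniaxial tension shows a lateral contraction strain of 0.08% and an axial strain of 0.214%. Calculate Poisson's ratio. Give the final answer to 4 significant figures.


nu = -epsilon_lat / epsilon_axial
Lateral strain is contraction (negative), so using magnitudes:
nu = 0.08 / 0.214
nu = 0.3738


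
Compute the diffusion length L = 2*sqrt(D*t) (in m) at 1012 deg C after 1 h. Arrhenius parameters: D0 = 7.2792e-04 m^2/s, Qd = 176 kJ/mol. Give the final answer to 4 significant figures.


Step 1: D = D0 * exp(-Qd/(R*T))
T = 1285.15 K
D = 7.2792e-04 * exp(-176e3 / (8.314 * 1285.15)) = 5.10909e-11 m^2/s
Step 2: L = 2*sqrt(D*t)
t = 1 h = 3600 s
L = 2*sqrt(5.10909e-11 * 3600) = 8.577e-04 m


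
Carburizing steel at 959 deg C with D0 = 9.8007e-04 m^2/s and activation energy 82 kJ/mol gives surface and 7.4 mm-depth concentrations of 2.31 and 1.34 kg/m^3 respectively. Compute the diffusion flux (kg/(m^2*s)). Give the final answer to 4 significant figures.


Step 1: D = D0 * exp(-Qd/(R*T))
T = 959 + 273.15 = 1232.15 K
D = 9.8007e-04 * exp(-82e3 / (8.314 * 1232.15)) = 3.27264e-07 m^2/s
Step 2: J = D * (C1 - C2) / dx
J = 3.27264e-07 * (2.31 - 1.34) / 7.4e-03
J = 4.29e-05 kg/(m^2*s)


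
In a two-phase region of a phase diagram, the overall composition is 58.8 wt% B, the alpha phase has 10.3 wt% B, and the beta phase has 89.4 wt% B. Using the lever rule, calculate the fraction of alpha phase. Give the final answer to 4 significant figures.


f_alpha = (C_beta - C0) / (C_beta - C_alpha)
f_alpha = (89.4 - 58.8) / (89.4 - 10.3)
f_alpha = 0.3869


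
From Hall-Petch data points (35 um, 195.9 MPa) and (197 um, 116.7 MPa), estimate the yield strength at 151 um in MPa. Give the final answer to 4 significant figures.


sigma_y = sigma0 + k / sqrt(d)
1/sqrt(d1) = 1/sqrt(3.5e-05) = 169.031;  1/sqrt(d2) = 71.247
k = (sigma1 - sigma2) / (1/sqrt(d1) - 1/sqrt(d2)) = (195.9 - 116.7) / (169.031 - 71.247) = 0.80995 MPa*m^0.5
sigma0 = sigma1 - k/sqrt(d1) = 195.9 - 0.80995*169.031 = 58.9934 MPa
sigma_y(d3) = 58.9934 + 0.80995 / sqrt(1.51e-04) = 124.9 MPa


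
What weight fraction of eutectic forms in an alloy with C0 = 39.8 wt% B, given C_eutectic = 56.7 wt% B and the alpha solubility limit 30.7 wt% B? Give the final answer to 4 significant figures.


f_primary = (C_e - C0) / (C_e - C_alpha_max)
f_primary = (56.7 - 39.8) / (56.7 - 30.7)
f_primary = 0.65
f_eutectic = 1 - 0.65 = 0.35


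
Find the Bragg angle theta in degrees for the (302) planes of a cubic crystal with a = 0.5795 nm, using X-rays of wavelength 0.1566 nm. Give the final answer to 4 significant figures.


d = a / sqrt(h^2+k^2+l^2)
d = 0.5795 / sqrt(13) = 0.160724 nm
lambda = 2*d*sin(theta)  =>  sin(theta) = lambda / (2*d)
sin(theta) = 0.1566 / (2 * 0.160724) = 0.487169
theta = 29.15 deg


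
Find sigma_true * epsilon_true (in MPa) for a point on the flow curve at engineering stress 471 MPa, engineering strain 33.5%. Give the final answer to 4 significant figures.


sigma_true = sigma_eng * (1 + epsilon_eng)
sigma_true = 471 * (1 + 0.335) = 628.785 MPa
epsilon_true = ln(1 + epsilon_eng)
epsilon_true = ln(1 + 0.335) = 0.288931
sigma_true * epsilon_true = 628.785 * 0.288931 = 181.7 MPa


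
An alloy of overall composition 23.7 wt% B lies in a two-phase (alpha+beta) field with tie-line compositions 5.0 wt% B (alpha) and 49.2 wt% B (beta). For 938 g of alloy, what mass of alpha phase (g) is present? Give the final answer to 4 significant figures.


f_alpha = (C_beta - C0) / (C_beta - C_alpha)
f_alpha = (49.2 - 23.7) / (49.2 - 5.0) = 0.576923
m_alpha = f_alpha * m_total = 0.576923 * 938 = 541.2 g


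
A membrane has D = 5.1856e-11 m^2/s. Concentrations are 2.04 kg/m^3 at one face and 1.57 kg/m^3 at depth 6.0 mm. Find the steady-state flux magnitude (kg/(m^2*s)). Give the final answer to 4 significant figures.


J = -D * (dC/dx) = D * (C1 - C2) / dx
J = 5.1856e-11 * (2.04 - 1.57) / 6e-03
J = 4.062e-09 kg/(m^2*s)


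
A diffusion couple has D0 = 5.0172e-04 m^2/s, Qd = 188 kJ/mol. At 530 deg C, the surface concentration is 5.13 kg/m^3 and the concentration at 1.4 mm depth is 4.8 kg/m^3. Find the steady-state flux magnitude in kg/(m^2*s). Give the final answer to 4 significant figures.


Step 1: D = D0 * exp(-Qd/(R*T))
T = 530 + 273.15 = 803.15 K
D = 5.0172e-04 * exp(-188e3 / (8.314 * 803.15)) = 2.97182e-16 m^2/s
Step 2: J = D * (C1 - C2) / dx
J = 2.97182e-16 * (5.13 - 4.8) / 1.4e-03
J = 7.005e-14 kg/(m^2*s)


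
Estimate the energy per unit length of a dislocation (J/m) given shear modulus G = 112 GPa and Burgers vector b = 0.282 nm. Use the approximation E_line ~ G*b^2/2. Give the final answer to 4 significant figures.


E = G*b^2/2
b = 0.282 nm = 2.82e-10 m
G = 112 GPa = 1.12e+11 Pa
E = 0.5 * 1.12e+11 * (2.82e-10)^2
E = 4.453e-09 J/m


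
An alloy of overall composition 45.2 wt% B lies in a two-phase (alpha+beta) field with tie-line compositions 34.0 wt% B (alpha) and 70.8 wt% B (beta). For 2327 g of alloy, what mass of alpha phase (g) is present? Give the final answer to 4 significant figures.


f_alpha = (C_beta - C0) / (C_beta - C_alpha)
f_alpha = (70.8 - 45.2) / (70.8 - 34.0) = 0.695652
m_alpha = f_alpha * m_total = 0.695652 * 2327 = 1619 g


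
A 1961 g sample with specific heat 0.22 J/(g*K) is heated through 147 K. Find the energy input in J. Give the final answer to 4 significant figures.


Q = m * cp * dT
Q = 1961 * 0.22 * 147
Q = 63420 J


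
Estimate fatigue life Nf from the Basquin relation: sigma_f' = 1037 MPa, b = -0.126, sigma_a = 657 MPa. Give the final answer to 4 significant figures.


sigma_a = sigma_f' * (2*Nf)^b
2*Nf = (sigma_a / sigma_f')^(1/b)
2*Nf = (657 / 1037)^(1/-0.126)
2*Nf = 37.4216
Nf = 18.71 cycles


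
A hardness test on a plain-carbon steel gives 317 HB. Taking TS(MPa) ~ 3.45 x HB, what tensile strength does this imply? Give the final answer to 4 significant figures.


TS (MPa) = 3.45 * HB
TS = 3.45 * 317
TS = 1094 MPa


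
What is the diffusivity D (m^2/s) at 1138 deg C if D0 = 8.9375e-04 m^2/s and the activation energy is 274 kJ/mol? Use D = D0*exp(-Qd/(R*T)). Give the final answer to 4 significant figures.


D = D0 * exp(-Qd / (R*T))
T = 1411.15 K
D = 8.9375e-04 * exp(-274e3 / (8.314 * 1411.15))
D = 6.435e-14 m^2/s


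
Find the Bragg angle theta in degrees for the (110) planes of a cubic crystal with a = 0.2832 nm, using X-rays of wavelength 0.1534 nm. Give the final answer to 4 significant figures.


d = a / sqrt(h^2+k^2+l^2)
d = 0.2832 / sqrt(2) = 0.200253 nm
lambda = 2*d*sin(theta)  =>  sin(theta) = lambda / (2*d)
sin(theta) = 0.1534 / (2 * 0.200253) = 0.383016
theta = 22.52 deg


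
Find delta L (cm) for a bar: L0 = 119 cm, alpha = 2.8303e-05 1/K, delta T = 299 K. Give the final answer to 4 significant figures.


dL = L0 * alpha * dT
dL = 119 * 2.8303e-05 * 299
dL = 1.007 cm


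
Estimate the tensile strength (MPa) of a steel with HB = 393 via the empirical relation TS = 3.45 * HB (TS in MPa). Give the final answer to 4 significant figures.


TS (MPa) = 3.45 * HB
TS = 3.45 * 393
TS = 1356 MPa


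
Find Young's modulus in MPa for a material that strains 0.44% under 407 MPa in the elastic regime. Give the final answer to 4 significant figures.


E = sigma / epsilon
epsilon = 0.44% = 4.4e-03
E = 407 / 4.4e-03
E = 92500 MPa


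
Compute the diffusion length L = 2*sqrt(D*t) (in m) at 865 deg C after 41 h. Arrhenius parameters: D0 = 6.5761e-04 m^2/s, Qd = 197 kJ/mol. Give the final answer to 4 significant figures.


Step 1: D = D0 * exp(-Qd/(R*T))
T = 1138.15 K
D = 6.5761e-04 * exp(-197e3 / (8.314 * 1138.15)) = 5.97664e-13 m^2/s
Step 2: L = 2*sqrt(D*t)
t = 41 h = 147600 s
L = 2*sqrt(5.97664e-13 * 147600) = 5.94e-04 m


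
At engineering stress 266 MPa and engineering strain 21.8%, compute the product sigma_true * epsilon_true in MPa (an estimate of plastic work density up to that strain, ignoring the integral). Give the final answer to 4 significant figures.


sigma_true = sigma_eng * (1 + epsilon_eng)
sigma_true = 266 * (1 + 0.218) = 323.988 MPa
epsilon_true = ln(1 + epsilon_eng)
epsilon_true = ln(1 + 0.218) = 0.19721
sigma_true * epsilon_true = 323.988 * 0.19721 = 63.89 MPa


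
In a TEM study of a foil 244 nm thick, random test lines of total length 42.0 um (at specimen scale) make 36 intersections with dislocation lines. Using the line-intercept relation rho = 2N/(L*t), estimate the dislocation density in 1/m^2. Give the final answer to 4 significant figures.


rho = 2N / (L * t)
L = 42.0 um = 4.2e-05 m, t = 244 nm = 2.44e-07 m
rho = 2 * 36 / (4.2e-05 * 2.44e-07)
rho = 7.026e+12 1/m^2


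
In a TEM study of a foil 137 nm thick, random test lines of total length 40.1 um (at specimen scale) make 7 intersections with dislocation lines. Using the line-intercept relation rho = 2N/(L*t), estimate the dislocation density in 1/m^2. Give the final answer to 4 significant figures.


rho = 2N / (L * t)
L = 40.1 um = 4.01e-05 m, t = 137 nm = 1.37e-07 m
rho = 2 * 7 / (4.01e-05 * 1.37e-07)
rho = 2.548e+12 1/m^2


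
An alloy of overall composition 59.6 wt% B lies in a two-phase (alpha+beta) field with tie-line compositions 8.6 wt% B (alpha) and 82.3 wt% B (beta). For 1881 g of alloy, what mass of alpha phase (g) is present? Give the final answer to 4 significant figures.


f_alpha = (C_beta - C0) / (C_beta - C_alpha)
f_alpha = (82.3 - 59.6) / (82.3 - 8.6) = 0.308005
m_alpha = f_alpha * m_total = 0.308005 * 1881 = 579.4 g


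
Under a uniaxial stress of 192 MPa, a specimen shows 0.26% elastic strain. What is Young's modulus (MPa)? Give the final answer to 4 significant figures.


E = sigma / epsilon
epsilon = 0.26% = 2.6e-03
E = 192 / 2.6e-03
E = 73850 MPa


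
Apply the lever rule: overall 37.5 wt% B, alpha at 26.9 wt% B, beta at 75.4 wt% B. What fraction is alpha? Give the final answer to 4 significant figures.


f_alpha = (C_beta - C0) / (C_beta - C_alpha)
f_alpha = (75.4 - 37.5) / (75.4 - 26.9)
f_alpha = 0.7814


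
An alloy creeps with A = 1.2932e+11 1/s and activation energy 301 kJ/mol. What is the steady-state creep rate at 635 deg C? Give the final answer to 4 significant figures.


rate = A * exp(-Q / (R*T))
T = 635 + 273.15 = 908.15 K
rate = 1.2932e+11 * exp(-301e3 / (8.314 * 908.15))
rate = 6.284e-07 1/s


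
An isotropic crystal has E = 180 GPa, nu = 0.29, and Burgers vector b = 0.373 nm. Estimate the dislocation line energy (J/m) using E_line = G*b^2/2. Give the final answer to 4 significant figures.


Step 1: G = E / (2*(1+nu))
G = 180 / (2*(1+0.29)) = 69.7674 GPa = 6.97674e+10 Pa
Step 2: E_line = G*b^2/2
b = 0.373 nm = 3.73e-10 m
E_line = 0.5 * 6.97674e+10 * (3.73e-10)^2 = 4.853e-09 J/m


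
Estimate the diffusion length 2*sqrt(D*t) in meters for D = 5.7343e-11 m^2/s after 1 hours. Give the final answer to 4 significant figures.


t = 1 hr = 3600 s
Diffusion length = 2*sqrt(D*t)
= 2*sqrt(5.7343e-11 * 3600)
= 9.087e-04 m


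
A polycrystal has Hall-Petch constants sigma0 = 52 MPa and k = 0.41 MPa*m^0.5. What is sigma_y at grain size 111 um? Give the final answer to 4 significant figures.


sigma_y = sigma0 + k / sqrt(d)
d = 111 um = 1.11e-04 m
sigma_y = 52 + 0.41 / sqrt(1.11e-04)
sigma_y = 90.92 MPa


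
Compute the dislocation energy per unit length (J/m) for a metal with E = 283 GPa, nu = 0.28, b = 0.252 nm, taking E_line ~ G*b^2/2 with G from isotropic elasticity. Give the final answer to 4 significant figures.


Step 1: G = E / (2*(1+nu))
G = 283 / (2*(1+0.28)) = 110.547 GPa = 1.10547e+11 Pa
Step 2: E_line = G*b^2/2
b = 0.252 nm = 2.52e-10 m
E_line = 0.5 * 1.10547e+11 * (2.52e-10)^2 = 3.51e-09 J/m


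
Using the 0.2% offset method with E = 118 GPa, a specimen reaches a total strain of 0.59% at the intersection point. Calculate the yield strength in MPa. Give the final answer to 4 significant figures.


Offset strain = 0.002
Elastic strain at yield = total_strain - offset = 5.9e-03 - 0.002 = 3.9e-03
sigma_y = E * elastic_strain = 118000 * 3.9e-03
sigma_y = 460.2 MPa


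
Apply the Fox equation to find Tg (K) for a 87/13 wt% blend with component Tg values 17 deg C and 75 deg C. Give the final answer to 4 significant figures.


1/Tg = w1/Tg1 + w2/Tg2 (in Kelvin)
Tg1 = 290.15 K, Tg2 = 348.15 K
1/Tg = 0.87/290.15 + 0.13/348.15
Tg = 296.6 K


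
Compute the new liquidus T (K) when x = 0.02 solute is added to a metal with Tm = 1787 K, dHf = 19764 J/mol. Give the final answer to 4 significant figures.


dT = R*Tm^2*x / dHf
dT = 8.314 * 1787^2 * 0.02 / 19764
dT = 26.8667 K
T_new = 1787 - 26.8667 = 1760 K


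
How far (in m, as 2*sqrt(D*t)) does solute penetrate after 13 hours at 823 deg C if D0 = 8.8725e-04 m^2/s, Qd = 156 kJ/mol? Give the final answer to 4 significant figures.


Step 1: D = D0 * exp(-Qd/(R*T))
T = 1096.15 K
D = 8.8725e-04 * exp(-156e3 / (8.314 * 1096.15)) = 3.26541e-11 m^2/s
Step 2: L = 2*sqrt(D*t)
t = 13 h = 46800 s
L = 2*sqrt(3.26541e-11 * 46800) = 2.472e-03 m


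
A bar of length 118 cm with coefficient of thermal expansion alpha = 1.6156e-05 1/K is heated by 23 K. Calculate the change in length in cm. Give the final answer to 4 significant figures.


dL = L0 * alpha * dT
dL = 118 * 1.6156e-05 * 23
dL = 0.04385 cm


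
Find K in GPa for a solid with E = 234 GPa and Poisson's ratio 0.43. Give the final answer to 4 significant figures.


K = E / (3*(1-2*nu))
K = 234 / (3*(1-2*0.43))
K = 557.1 GPa


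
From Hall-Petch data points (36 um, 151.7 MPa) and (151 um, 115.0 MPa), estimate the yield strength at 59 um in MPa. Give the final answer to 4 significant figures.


sigma_y = sigma0 + k / sqrt(d)
1/sqrt(d1) = 1/sqrt(3.6e-05) = 166.667;  1/sqrt(d2) = 81.3788
k = (sigma1 - sigma2) / (1/sqrt(d1) - 1/sqrt(d2)) = (151.7 - 115.0) / (166.667 - 81.3788) = 0.430308 MPa*m^0.5
sigma0 = sigma1 - k/sqrt(d1) = 151.7 - 0.430308*166.667 = 79.9821 MPa
sigma_y(d3) = 79.9821 + 0.430308 / sqrt(5.9e-05) = 136 MPa


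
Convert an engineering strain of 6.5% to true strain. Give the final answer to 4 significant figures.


epsilon_true = ln(1 + epsilon_eng)
epsilon_true = ln(1 + 0.065)
epsilon_true = 0.06297


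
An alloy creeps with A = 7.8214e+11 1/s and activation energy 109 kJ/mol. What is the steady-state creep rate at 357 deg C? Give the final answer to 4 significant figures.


rate = A * exp(-Q / (R*T))
T = 357 + 273.15 = 630.15 K
rate = 7.8214e+11 * exp(-109e3 / (8.314 * 630.15))
rate = 720.6 1/s


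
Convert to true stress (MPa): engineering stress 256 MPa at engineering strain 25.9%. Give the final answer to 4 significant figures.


sigma_true = sigma_eng * (1 + epsilon_eng)
sigma_true = 256 * (1 + 0.259)
sigma_true = 322.3 MPa


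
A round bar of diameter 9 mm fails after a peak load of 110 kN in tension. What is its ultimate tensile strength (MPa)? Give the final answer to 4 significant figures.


A0 = pi*(d/2)^2 = pi*(9/2)^2 = 63.6173 mm^2
UTS = F_max / A0 = 110*1000 / 63.6173
UTS = 1729 MPa


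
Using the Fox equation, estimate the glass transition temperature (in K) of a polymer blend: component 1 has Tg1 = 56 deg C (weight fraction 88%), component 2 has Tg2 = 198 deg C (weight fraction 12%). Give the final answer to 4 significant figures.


1/Tg = w1/Tg1 + w2/Tg2 (in Kelvin)
Tg1 = 329.15 K, Tg2 = 471.15 K
1/Tg = 0.88/329.15 + 0.12/471.15
Tg = 341.5 K


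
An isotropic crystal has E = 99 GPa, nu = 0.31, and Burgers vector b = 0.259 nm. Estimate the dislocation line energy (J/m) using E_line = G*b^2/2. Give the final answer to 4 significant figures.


Step 1: G = E / (2*(1+nu))
G = 99 / (2*(1+0.31)) = 37.7863 GPa = 3.77863e+10 Pa
Step 2: E_line = G*b^2/2
b = 0.259 nm = 2.59e-10 m
E_line = 0.5 * 3.77863e+10 * (2.59e-10)^2 = 1.267e-09 J/m


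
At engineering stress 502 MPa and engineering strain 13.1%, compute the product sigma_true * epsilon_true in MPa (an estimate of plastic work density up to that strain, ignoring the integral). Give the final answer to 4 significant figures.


sigma_true = sigma_eng * (1 + epsilon_eng)
sigma_true = 502 * (1 + 0.131) = 567.762 MPa
epsilon_true = ln(1 + epsilon_eng)
epsilon_true = ln(1 + 0.131) = 0.123102
sigma_true * epsilon_true = 567.762 * 0.123102 = 69.89 MPa


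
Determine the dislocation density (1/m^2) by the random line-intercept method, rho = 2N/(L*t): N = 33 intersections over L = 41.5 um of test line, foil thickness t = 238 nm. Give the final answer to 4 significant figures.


rho = 2N / (L * t)
L = 41.5 um = 4.15e-05 m, t = 238 nm = 2.38e-07 m
rho = 2 * 33 / (4.15e-05 * 2.38e-07)
rho = 6.682e+12 1/m^2


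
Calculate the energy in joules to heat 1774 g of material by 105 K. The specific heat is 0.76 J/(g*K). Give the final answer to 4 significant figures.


Q = m * cp * dT
Q = 1774 * 0.76 * 105
Q = 141600 J


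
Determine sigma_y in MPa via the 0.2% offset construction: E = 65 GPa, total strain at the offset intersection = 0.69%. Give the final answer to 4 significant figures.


Offset strain = 0.002
Elastic strain at yield = total_strain - offset = 6.9e-03 - 0.002 = 4.9e-03
sigma_y = E * elastic_strain = 65000 * 4.9e-03
sigma_y = 318.5 MPa


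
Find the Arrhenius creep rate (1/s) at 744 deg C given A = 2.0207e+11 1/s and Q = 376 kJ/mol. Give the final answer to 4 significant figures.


rate = A * exp(-Q / (R*T))
T = 744 + 273.15 = 1017.15 K
rate = 2.0207e+11 * exp(-376e3 / (8.314 * 1017.15))
rate = 9.902e-09 1/s


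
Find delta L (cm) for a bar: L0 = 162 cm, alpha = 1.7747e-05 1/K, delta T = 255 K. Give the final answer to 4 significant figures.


dL = L0 * alpha * dT
dL = 162 * 1.7747e-05 * 255
dL = 0.7331 cm


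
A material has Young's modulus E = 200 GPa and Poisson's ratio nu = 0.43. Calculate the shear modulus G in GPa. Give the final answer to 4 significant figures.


G = E / (2*(1+nu))
G = 200 / (2*(1+0.43))
G = 69.93 GPa


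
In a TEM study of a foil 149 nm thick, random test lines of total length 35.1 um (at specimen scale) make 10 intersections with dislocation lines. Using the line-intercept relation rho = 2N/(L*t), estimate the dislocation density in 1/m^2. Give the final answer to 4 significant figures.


rho = 2N / (L * t)
L = 35.1 um = 3.51e-05 m, t = 149 nm = 1.49e-07 m
rho = 2 * 10 / (3.51e-05 * 1.49e-07)
rho = 3.824e+12 1/m^2


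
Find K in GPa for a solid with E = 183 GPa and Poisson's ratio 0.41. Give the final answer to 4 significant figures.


K = E / (3*(1-2*nu))
K = 183 / (3*(1-2*0.41))
K = 338.9 GPa


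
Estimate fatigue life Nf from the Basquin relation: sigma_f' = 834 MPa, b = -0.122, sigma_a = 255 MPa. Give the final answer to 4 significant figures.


sigma_a = sigma_f' * (2*Nf)^b
2*Nf = (sigma_a / sigma_f')^(1/b)
2*Nf = (255 / 834)^(1/-0.122)
2*Nf = 16528.9
Nf = 8264 cycles


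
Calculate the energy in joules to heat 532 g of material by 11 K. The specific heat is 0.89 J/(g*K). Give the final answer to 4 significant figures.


Q = m * cp * dT
Q = 532 * 0.89 * 11
Q = 5208 J


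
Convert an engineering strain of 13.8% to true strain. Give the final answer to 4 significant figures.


epsilon_true = ln(1 + epsilon_eng)
epsilon_true = ln(1 + 0.138)
epsilon_true = 0.1293


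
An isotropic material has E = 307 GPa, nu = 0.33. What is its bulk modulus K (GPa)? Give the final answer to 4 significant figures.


K = E / (3*(1-2*nu))
K = 307 / (3*(1-2*0.33))
K = 301 GPa


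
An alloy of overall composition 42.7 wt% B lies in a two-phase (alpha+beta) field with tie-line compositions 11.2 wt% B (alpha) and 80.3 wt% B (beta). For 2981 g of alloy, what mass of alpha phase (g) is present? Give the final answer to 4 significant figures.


f_alpha = (C_beta - C0) / (C_beta - C_alpha)
f_alpha = (80.3 - 42.7) / (80.3 - 11.2) = 0.544139
m_alpha = f_alpha * m_total = 0.544139 * 2981 = 1622 g


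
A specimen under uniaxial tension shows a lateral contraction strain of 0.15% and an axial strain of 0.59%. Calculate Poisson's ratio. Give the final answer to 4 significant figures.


nu = -epsilon_lat / epsilon_axial
Lateral strain is contraction (negative), so using magnitudes:
nu = 0.15 / 0.59
nu = 0.2542


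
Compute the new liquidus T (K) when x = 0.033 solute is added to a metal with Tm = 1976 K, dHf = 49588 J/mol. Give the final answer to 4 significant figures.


dT = R*Tm^2*x / dHf
dT = 8.314 * 1976^2 * 0.033 / 49588
dT = 21.6034 K
T_new = 1976 - 21.6034 = 1954 K


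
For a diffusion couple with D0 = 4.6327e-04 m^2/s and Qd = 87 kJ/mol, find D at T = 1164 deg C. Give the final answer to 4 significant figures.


D = D0 * exp(-Qd / (R*T))
T = 1437.15 K
D = 4.6327e-04 * exp(-87e3 / (8.314 * 1437.15))
D = 3.189e-07 m^2/s


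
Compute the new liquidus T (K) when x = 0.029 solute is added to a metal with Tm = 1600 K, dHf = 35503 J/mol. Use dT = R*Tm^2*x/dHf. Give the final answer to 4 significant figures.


dT = R*Tm^2*x / dHf
dT = 8.314 * 1600^2 * 0.029 / 35503
dT = 17.3853 K
T_new = 1600 - 17.3853 = 1583 K


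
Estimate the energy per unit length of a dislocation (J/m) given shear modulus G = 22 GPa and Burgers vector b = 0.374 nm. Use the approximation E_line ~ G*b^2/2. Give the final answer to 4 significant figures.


E = G*b^2/2
b = 0.374 nm = 3.74e-10 m
G = 22 GPa = 2.2e+10 Pa
E = 0.5 * 2.2e+10 * (3.74e-10)^2
E = 1.539e-09 J/m


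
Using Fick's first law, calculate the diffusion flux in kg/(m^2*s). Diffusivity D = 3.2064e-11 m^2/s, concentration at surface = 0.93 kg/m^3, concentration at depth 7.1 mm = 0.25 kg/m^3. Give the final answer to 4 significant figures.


J = -D * (dC/dx) = D * (C1 - C2) / dx
J = 3.2064e-11 * (0.93 - 0.25) / 7.1e-03
J = 3.071e-09 kg/(m^2*s)


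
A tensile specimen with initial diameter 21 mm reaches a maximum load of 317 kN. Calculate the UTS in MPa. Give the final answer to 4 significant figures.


A0 = pi*(d/2)^2 = pi*(21/2)^2 = 346.361 mm^2
UTS = F_max / A0 = 317*1000 / 346.361
UTS = 915.2 MPa


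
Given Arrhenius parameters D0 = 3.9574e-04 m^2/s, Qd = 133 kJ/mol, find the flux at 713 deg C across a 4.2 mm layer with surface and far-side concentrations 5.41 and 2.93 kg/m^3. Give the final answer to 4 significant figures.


Step 1: D = D0 * exp(-Qd/(R*T))
T = 713 + 273.15 = 986.15 K
D = 3.9574e-04 * exp(-133e3 / (8.314 * 986.15)) = 3.56762e-11 m^2/s
Step 2: J = D * (C1 - C2) / dx
J = 3.56762e-11 * (5.41 - 2.93) / 4.2e-03
J = 2.107e-08 kg/(m^2*s)


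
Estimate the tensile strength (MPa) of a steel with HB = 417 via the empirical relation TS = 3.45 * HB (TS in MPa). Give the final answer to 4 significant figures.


TS (MPa) = 3.45 * HB
TS = 3.45 * 417
TS = 1439 MPa


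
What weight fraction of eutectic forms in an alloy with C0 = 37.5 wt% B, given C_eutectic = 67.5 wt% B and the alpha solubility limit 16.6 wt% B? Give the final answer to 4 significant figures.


f_primary = (C_e - C0) / (C_e - C_alpha_max)
f_primary = (67.5 - 37.5) / (67.5 - 16.6)
f_primary = 0.589391
f_eutectic = 1 - 0.589391 = 0.4106


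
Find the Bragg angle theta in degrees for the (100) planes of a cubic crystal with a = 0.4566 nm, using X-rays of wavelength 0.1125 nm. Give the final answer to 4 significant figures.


d = a / sqrt(h^2+k^2+l^2)
d = 0.4566 / sqrt(1) = 0.4566 nm
lambda = 2*d*sin(theta)  =>  sin(theta) = lambda / (2*d)
sin(theta) = 0.1125 / (2 * 0.4566) = 0.123193
theta = 7.076 deg


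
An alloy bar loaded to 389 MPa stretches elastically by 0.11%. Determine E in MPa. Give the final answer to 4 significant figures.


E = sigma / epsilon
epsilon = 0.11% = 1.1e-03
E = 389 / 1.1e-03
E = 353600 MPa


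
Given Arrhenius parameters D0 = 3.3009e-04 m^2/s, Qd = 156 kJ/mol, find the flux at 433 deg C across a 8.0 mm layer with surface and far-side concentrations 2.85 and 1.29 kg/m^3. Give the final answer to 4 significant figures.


Step 1: D = D0 * exp(-Qd/(R*T))
T = 433 + 273.15 = 706.15 K
D = 3.3009e-04 * exp(-156e3 / (8.314 * 706.15)) = 9.52216e-16 m^2/s
Step 2: J = D * (C1 - C2) / dx
J = 9.52216e-16 * (2.85 - 1.29) / 8e-03
J = 1.857e-13 kg/(m^2*s)


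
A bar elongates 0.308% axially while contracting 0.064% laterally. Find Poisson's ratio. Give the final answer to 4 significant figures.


nu = -epsilon_lat / epsilon_axial
Lateral strain is contraction (negative), so using magnitudes:
nu = 0.064 / 0.308
nu = 0.2078


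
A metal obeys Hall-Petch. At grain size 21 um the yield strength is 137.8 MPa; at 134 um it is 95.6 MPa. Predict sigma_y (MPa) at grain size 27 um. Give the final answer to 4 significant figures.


sigma_y = sigma0 + k / sqrt(d)
1/sqrt(d1) = 1/sqrt(2.1e-05) = 218.218;  1/sqrt(d2) = 86.3868
k = (sigma1 - sigma2) / (1/sqrt(d1) - 1/sqrt(d2)) = (137.8 - 95.6) / (218.218 - 86.3868) = 0.320107 MPa*m^0.5
sigma0 = sigma1 - k/sqrt(d1) = 137.8 - 0.320107*218.218 = 67.947 MPa
sigma_y(d3) = 67.947 + 0.320107 / sqrt(2.7e-05) = 129.6 MPa


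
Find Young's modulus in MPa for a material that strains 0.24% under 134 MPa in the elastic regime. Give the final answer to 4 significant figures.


E = sigma / epsilon
epsilon = 0.24% = 2.4e-03
E = 134 / 2.4e-03
E = 55830 MPa


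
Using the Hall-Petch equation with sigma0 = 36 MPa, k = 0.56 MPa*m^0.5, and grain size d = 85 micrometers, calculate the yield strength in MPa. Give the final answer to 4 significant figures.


sigma_y = sigma0 + k / sqrt(d)
d = 85 um = 8.5e-05 m
sigma_y = 36 + 0.56 / sqrt(8.5e-05)
sigma_y = 96.74 MPa


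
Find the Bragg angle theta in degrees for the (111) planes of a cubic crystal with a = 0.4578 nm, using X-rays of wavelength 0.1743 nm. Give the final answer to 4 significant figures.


d = a / sqrt(h^2+k^2+l^2)
d = 0.4578 / sqrt(3) = 0.264311 nm
lambda = 2*d*sin(theta)  =>  sin(theta) = lambda / (2*d)
sin(theta) = 0.1743 / (2 * 0.264311) = 0.329725
theta = 19.25 deg


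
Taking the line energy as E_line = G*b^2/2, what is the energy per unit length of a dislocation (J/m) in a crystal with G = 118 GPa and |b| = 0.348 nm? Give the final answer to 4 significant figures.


E = G*b^2/2
b = 0.348 nm = 3.48e-10 m
G = 118 GPa = 1.18e+11 Pa
E = 0.5 * 1.18e+11 * (3.48e-10)^2
E = 7.145e-09 J/m


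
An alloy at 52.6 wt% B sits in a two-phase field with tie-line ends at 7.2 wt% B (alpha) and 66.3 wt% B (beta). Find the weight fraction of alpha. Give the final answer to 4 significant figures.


f_alpha = (C_beta - C0) / (C_beta - C_alpha)
f_alpha = (66.3 - 52.6) / (66.3 - 7.2)
f_alpha = 0.2318


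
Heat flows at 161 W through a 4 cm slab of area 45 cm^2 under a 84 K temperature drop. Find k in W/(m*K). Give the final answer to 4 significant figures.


k = Q*L / (A*dT)
L = 0.04 m, A = 4.5e-03 m^2
k = 161 * 0.04 / (4.5e-03 * 84)
k = 17.04 W/(m*K)


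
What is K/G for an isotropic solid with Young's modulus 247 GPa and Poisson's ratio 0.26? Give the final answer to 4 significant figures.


G = E / (2*(1+nu))
G = 247 / (2*(1+0.26)) = 98.0159 GPa
K = E / (3*(1-2*nu))
K = 247 / (3*(1-2*0.26)) = 171.528 GPa
K/G = 171.528 / 98.0159 = 1.75


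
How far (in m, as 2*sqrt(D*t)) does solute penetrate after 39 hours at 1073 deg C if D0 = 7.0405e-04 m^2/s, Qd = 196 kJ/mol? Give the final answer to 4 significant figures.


Step 1: D = D0 * exp(-Qd/(R*T))
T = 1346.15 K
D = 7.0405e-04 * exp(-196e3 / (8.314 * 1346.15)) = 1.7456e-11 m^2/s
Step 2: L = 2*sqrt(D*t)
t = 39 h = 140400 s
L = 2*sqrt(1.7456e-11 * 140400) = 3.131e-03 m


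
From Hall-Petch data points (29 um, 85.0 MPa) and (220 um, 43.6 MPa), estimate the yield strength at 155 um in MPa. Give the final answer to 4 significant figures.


sigma_y = sigma0 + k / sqrt(d)
1/sqrt(d1) = 1/sqrt(2.9e-05) = 185.695;  1/sqrt(d2) = 67.42
k = (sigma1 - sigma2) / (1/sqrt(d1) - 1/sqrt(d2)) = (85.0 - 43.6) / (185.695 - 67.42) = 0.350031 MPa*m^0.5
sigma0 = sigma1 - k/sqrt(d1) = 85.0 - 0.350031*185.695 = 20.0009 MPa
sigma_y(d3) = 20.0009 + 0.350031 / sqrt(1.55e-04) = 48.12 MPa


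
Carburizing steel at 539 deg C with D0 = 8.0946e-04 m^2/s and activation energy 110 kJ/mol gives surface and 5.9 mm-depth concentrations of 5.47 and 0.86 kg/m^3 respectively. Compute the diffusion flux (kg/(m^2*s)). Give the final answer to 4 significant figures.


Step 1: D = D0 * exp(-Qd/(R*T))
T = 539 + 273.15 = 812.15 K
D = 8.0946e-04 * exp(-110e3 / (8.314 * 812.15)) = 6.80966e-11 m^2/s
Step 2: J = D * (C1 - C2) / dx
J = 6.80966e-11 * (5.47 - 0.86) / 5.9e-03
J = 5.321e-08 kg/(m^2*s)


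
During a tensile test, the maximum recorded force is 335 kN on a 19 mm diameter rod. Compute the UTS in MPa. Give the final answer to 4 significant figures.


A0 = pi*(d/2)^2 = pi*(19/2)^2 = 283.529 mm^2
UTS = F_max / A0 = 335*1000 / 283.529
UTS = 1182 MPa


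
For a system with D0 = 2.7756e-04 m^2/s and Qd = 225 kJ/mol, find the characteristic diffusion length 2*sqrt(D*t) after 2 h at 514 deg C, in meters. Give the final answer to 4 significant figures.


Step 1: D = D0 * exp(-Qd/(R*T))
T = 787.15 K
D = 2.7756e-04 * exp(-225e3 / (8.314 * 787.15)) = 3.25086e-19 m^2/s
Step 2: L = 2*sqrt(D*t)
t = 2 h = 7200 s
L = 2*sqrt(3.25086e-19 * 7200) = 9.676e-08 m


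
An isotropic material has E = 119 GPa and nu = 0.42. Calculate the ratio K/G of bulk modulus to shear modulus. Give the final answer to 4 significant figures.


G = E / (2*(1+nu))
G = 119 / (2*(1+0.42)) = 41.9014 GPa
K = E / (3*(1-2*nu))
K = 119 / (3*(1-2*0.42)) = 247.917 GPa
K/G = 247.917 / 41.9014 = 5.917


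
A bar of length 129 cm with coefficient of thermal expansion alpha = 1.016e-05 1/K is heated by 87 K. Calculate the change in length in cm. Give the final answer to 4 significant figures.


dL = L0 * alpha * dT
dL = 129 * 1.016e-05 * 87
dL = 0.114 cm


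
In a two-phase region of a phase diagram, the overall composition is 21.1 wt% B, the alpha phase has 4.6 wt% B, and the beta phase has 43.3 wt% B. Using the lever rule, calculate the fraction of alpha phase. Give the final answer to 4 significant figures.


f_alpha = (C_beta - C0) / (C_beta - C_alpha)
f_alpha = (43.3 - 21.1) / (43.3 - 4.6)
f_alpha = 0.5736
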